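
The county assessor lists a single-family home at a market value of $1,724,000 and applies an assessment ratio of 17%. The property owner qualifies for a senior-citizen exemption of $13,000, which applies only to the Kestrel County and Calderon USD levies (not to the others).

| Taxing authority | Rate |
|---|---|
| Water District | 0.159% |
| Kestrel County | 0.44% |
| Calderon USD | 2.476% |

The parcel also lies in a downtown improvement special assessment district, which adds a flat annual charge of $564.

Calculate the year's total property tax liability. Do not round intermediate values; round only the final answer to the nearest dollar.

Assessed value = $1,724,000 × 0.17 = $293,080
Water District: $293,080 × 0.00159 = $465.9972
Kestrel County: ($293,080 − $13,000) × 0.0044 = $280,080 × 0.0044 = $1,232.352
Calderon USD: ($293,080 − $13,000) × 0.02476 = $280,080 × 0.02476 = $6,934.7808
Levies subtotal = $8,633.13
Total = $8,633.13 + $564 = $9,197.13

$9,197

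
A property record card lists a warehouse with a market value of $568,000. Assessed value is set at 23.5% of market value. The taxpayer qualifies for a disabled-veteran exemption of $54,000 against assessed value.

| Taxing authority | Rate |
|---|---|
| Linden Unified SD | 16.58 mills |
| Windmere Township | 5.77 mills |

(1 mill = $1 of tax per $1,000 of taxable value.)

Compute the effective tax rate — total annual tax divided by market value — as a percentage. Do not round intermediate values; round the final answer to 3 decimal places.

Assessed value = $568,000 × 0.235 = $133,480
Taxable value = $133,480 − $54,000 = $79,480
Linden Unified SD: $79,480 × 0.01658 = $1,317.7784
Windmere Township: $79,480 × 0.00577 = $458.5996
Total tax = $1,776.378
Effective rate = $1,776.378 ÷ $568,000 = 0.313% of market value

0.313%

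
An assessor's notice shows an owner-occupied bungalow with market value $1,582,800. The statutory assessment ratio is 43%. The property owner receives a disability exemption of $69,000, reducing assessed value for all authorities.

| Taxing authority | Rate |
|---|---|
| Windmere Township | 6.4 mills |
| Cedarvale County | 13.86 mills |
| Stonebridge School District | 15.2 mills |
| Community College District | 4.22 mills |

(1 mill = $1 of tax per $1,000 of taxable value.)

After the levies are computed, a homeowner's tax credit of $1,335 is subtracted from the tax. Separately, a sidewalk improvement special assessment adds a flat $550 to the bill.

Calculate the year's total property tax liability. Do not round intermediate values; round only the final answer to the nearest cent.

Assessed value = $1,582,800 × 0.43 = $680,604
Taxable value = $680,604 − $69,000 = $611,604
Windmere Township: $611,604 × 0.0064 = $3,914.2656
Cedarvale County: $611,604 × 0.01386 = $8,476.83144
Stonebridge School District: $611,604 × 0.0152 = $9,296.3808
Community College District: $611,604 × 0.00422 = $2,580.96888
Levies subtotal = $24,268.44672
After credit = $24,268.44672 − $1,335 = $22,933.44672
Total = $22,933.44672 + $550 = $23,483.44672

$23,483.45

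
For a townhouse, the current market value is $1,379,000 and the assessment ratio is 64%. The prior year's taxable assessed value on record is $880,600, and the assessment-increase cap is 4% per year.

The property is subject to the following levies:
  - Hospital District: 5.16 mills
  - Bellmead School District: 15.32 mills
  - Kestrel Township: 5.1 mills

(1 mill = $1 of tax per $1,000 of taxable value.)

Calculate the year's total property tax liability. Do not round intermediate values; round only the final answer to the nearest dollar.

Uncapped assessed value = $1,379,000 × 0.64 = $882,560
Cap limit = $880,600 × 1.04 = $915,824
Taxable assessed value = min($882,560, $915,824) = $882,560 (cap does not bind)
Hospital District: $882,560 × 0.00516 = $4,554.0096
Bellmead School District: $882,560 × 0.01532 = $13,520.8192
Kestrel Township: $882,560 × 0.0051 = $4,501.056
Total = $22,575.8848

$22,576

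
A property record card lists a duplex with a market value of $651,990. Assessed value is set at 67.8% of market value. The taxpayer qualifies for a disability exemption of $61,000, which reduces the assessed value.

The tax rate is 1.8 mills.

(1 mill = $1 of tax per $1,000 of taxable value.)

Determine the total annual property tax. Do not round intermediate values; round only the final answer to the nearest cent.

$685.89

Assessed value = $651,990 × 0.678 = $442,049.22
Taxable value = $442,049.22 − $61,000 = $381,049.22
Tax = $381,049.22 × 0.0018 = $685.888596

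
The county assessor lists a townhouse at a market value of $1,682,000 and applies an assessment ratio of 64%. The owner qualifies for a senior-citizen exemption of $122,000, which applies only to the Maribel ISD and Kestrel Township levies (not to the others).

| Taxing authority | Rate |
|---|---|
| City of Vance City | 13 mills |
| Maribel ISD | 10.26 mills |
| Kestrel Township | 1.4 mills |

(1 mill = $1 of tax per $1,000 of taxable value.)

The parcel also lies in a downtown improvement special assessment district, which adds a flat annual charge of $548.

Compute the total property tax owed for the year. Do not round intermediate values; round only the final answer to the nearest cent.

$25,671.48

Assessed value = $1,682,000 × 0.64 = $1,076,480
City of Vance City: $1,076,480 × 0.013 = $13,994.24
Maribel ISD: ($1,076,480 − $122,000) × 0.01026 = $954,480 × 0.01026 = $9,792.9648
Kestrel Township: ($1,076,480 − $122,000) × 0.0014 = $954,480 × 0.0014 = $1,336.272
Levies subtotal = $25,123.4768
Total = $25,123.4768 + $548 = $25,671.4768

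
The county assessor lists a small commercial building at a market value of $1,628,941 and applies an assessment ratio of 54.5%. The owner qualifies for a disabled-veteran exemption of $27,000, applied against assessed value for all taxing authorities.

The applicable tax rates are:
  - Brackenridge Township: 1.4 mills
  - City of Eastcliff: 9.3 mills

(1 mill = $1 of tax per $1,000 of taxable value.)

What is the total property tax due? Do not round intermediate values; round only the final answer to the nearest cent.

$9,210.27

Assessed value = $1,628,941 × 0.545 = $887,772.845
Taxable value = $887,772.845 − $27,000 = $860,772.845
Brackenridge Township: $860,772.845 × 0.0014 = $1,205.081983
City of Eastcliff: $860,772.845 × 0.0093 = $8,005.1874585
Total = $1,205.081983 + $8,005.1874585 = $9,210.2694415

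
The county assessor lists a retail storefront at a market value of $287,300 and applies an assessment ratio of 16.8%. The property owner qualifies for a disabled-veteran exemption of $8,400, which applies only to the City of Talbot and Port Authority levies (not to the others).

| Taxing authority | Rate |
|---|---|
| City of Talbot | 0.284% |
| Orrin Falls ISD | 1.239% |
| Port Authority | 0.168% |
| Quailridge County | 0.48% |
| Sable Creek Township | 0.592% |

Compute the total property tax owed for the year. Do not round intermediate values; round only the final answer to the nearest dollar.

Assessed value = $287,300 × 0.168 = $48,266.4
City of Talbot: ($48,266.4 − $8,400) × 0.00284 = $39,866.4 × 0.00284 = $113.220576
Orrin Falls ISD: $48,266.4 × 0.01239 = $598.020696
Port Authority: ($48,266.4 − $8,400) × 0.00168 = $39,866.4 × 0.00168 = $66.975552
Quailridge County: $48,266.4 × 0.0048 = $231.67872
Sable Creek Township: $48,266.4 × 0.00592 = $285.737088
Total = $1,295.632632

$1,296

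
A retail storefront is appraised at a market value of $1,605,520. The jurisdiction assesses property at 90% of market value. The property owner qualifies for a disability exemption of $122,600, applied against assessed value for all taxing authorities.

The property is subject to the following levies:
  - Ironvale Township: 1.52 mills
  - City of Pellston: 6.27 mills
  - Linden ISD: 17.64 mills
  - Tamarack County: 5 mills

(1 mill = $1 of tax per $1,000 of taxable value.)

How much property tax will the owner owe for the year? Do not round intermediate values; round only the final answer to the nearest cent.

$40,239.66

Assessed value = $1,605,520 × 0.9 = $1,444,968
Taxable value = $1,444,968 − $122,600 = $1,322,368
Ironvale Township: $1,322,368 × 0.00152 = $2,009.99936
City of Pellston: $1,322,368 × 0.00627 = $8,291.24736
Linden ISD: $1,322,368 × 0.01764 = $23,326.57152
Tamarack County: $1,322,368 × 0.005 = $6,611.84
Total = $2,009.99936 + $8,291.24736 + $23,326.57152 + $6,611.84 = $40,239.65824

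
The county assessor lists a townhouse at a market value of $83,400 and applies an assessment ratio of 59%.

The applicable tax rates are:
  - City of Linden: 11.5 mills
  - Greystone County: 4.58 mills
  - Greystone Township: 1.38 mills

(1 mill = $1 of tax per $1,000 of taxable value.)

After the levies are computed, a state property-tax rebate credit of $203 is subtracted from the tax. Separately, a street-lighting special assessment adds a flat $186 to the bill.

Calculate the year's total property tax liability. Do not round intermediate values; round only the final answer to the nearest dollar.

Assessed value = $83,400 × 0.59 = $49,206
City of Linden: $49,206 × 0.0115 = $565.869
Greystone County: $49,206 × 0.00458 = $225.36348
Greystone Township: $49,206 × 0.00138 = $67.90428
Levies subtotal = $859.13676
After credit = $859.13676 − $203 = $656.13676
Total = $656.13676 + $186 = $842.13676

$842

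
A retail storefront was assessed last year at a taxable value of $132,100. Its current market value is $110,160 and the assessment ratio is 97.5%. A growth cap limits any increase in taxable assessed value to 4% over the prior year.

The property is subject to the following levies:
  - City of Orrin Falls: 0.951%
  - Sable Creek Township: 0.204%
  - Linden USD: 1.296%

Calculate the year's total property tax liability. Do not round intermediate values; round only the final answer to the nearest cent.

Uncapped assessed value = $110,160 × 0.975 = $107,406
Cap limit = $132,100 × 1.04 = $137,384
Taxable assessed value = min($107,406, $137,384) = $107,406 (cap does not bind)
City of Orrin Falls: $107,406 × 0.00951 = $1,021.43106
Sable Creek Township: $107,406 × 0.00204 = $219.10824
Linden USD: $107,406 × 0.01296 = $1,391.98176
Total = $2,632.52106

$2,632.52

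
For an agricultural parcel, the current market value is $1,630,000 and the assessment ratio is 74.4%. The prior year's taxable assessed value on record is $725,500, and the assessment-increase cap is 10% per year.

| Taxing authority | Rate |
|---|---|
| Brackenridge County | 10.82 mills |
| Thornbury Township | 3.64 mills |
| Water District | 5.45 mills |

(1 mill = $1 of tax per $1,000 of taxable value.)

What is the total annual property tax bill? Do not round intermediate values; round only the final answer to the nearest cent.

$15,889.18

Uncapped assessed value = $1,630,000 × 0.744 = $1,212,720
Cap limit = $725,500 × 1.1 = $798,050
Taxable assessed value = min($1,212,720, $798,050) = $798,050 (cap binds)
Brackenridge County: $798,050 × 0.01082 = $8,634.901
Thornbury Township: $798,050 × 0.00364 = $2,904.902
Water District: $798,050 × 0.00545 = $4,349.3725
Total = $15,889.1755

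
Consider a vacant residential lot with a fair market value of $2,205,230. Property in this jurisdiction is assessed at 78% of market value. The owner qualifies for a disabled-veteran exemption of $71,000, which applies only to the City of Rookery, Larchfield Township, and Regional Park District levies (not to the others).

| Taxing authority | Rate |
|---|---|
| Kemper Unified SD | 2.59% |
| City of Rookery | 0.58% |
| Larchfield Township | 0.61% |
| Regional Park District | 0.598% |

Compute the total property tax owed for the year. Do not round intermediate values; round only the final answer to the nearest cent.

Assessed value = $2,205,230 × 0.78 = $1,720,079.4
Kemper Unified SD: $1,720,079.4 × 0.0259 = $44,550.05646
City of Rookery: ($1,720,079.4 − $71,000) × 0.0058 = $1,649,079.4 × 0.0058 = $9,564.66052
Larchfield Township: ($1,720,079.4 − $71,000) × 0.0061 = $1,649,079.4 × 0.0061 = $10,059.38434
Regional Park District: ($1,720,079.4 − $71,000) × 0.00598 = $1,649,079.4 × 0.00598 = $9,861.494812
Total = $74,035.596132

$74,035.60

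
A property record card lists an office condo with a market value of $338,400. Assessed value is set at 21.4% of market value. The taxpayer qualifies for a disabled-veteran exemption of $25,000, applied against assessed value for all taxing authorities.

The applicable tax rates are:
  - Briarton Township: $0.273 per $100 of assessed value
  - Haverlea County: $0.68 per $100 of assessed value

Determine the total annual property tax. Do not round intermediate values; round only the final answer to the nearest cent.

Assessed value = $338,400 × 0.214 = $72,417.6
Taxable value = $72,417.6 − $25,000 = $47,417.6
Briarton Township: $47,417.6 × 0.00273 = $129.450048
Haverlea County: $47,417.6 × 0.0068 = $322.43968
Total = $129.450048 + $322.43968 = $451.889728

$451.89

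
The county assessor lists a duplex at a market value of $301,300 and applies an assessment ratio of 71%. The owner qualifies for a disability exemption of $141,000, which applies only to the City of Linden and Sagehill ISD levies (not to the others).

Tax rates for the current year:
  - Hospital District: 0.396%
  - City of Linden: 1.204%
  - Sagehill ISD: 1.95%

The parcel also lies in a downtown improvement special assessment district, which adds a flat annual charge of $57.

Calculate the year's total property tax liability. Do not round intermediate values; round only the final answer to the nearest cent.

Assessed value = $301,300 × 0.71 = $213,923
Hospital District: $213,923 × 0.00396 = $847.13508
City of Linden: ($213,923 − $141,000) × 0.01204 = $72,923 × 0.01204 = $877.99292
Sagehill ISD: ($213,923 − $141,000) × 0.0195 = $72,923 × 0.0195 = $1,421.9985
Levies subtotal = $3,147.1265
Total = $3,147.1265 + $57 = $3,204.1265

$3,204.13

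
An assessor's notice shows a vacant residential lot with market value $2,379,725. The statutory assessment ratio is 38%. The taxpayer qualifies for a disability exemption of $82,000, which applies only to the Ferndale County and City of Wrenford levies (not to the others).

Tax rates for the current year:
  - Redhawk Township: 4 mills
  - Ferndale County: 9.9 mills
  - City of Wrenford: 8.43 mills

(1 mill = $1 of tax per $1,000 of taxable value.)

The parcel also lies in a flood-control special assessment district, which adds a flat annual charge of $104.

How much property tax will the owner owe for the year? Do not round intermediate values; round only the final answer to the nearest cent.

$18,793.86

Assessed value = $2,379,725 × 0.38 = $904,295.5
Redhawk Township: $904,295.5 × 0.004 = $3,617.182
Ferndale County: ($904,295.5 − $82,000) × 0.0099 = $822,295.5 × 0.0099 = $8,140.72545
City of Wrenford: ($904,295.5 − $82,000) × 0.00843 = $822,295.5 × 0.00843 = $6,931.951065
Levies subtotal = $18,689.858515
Total = $18,689.858515 + $104 = $18,793.858515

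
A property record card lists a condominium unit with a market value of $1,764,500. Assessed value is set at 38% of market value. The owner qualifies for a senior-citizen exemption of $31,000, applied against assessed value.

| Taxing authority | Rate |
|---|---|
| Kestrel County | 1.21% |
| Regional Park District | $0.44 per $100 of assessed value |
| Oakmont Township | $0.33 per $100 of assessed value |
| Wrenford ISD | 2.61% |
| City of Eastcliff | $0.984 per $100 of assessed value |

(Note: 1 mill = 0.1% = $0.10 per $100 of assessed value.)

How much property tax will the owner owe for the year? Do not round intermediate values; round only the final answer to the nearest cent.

$35,646.29

Assessed value = $1,764,500 × 0.38 = $670,510
Taxable value = $670,510 − $31,000 = $639,510
Kestrel County: $639,510 × 0.0121 = $7,738.071
Regional Park District: $639,510 × 0.0044 = $2,813.844
Oakmont Township: $639,510 × 0.0033 = $2,110.383
Wrenford ISD: $639,510 × 0.0261 = $16,691.211
City of Eastcliff: $639,510 × 0.00984 = $6,292.7784
Total = $35,646.2874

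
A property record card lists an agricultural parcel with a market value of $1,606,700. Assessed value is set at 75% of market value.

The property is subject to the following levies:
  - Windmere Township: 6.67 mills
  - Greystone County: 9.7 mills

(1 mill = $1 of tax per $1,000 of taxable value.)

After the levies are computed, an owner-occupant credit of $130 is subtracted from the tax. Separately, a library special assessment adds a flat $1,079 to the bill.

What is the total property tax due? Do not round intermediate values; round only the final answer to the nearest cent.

Assessed value = $1,606,700 × 0.75 = $1,205,025
Windmere Township: $1,205,025 × 0.00667 = $8,037.51675
Greystone County: $1,205,025 × 0.0097 = $11,688.7425
Levies subtotal = $19,726.25925
After credit = $19,726.25925 − $130 = $19,596.25925
Total = $19,596.25925 + $1,079 = $20,675.25925

$20,675.26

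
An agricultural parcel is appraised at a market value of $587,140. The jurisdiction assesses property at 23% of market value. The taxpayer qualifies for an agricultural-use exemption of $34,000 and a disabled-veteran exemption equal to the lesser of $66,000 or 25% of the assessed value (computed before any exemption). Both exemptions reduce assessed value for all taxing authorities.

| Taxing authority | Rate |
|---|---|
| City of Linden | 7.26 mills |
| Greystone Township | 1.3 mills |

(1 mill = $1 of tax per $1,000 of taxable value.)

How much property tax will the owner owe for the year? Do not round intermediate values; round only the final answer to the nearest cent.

Assessed value = $587,140 × 0.23 = $135,042.2
Disabled-veteran exemption = min($66,000, 25% × $135,042.2) = min($66,000, $33,760.55) = $33,760.55 (percentage binds)
Taxable value = $135,042.2 − $34,000 − $33,760.55 = $67,281.65
City of Linden: $67,281.65 × 0.00726 = $488.464779
Greystone Township: $67,281.65 × 0.0013 = $87.466145
Total = $575.930924

$575.93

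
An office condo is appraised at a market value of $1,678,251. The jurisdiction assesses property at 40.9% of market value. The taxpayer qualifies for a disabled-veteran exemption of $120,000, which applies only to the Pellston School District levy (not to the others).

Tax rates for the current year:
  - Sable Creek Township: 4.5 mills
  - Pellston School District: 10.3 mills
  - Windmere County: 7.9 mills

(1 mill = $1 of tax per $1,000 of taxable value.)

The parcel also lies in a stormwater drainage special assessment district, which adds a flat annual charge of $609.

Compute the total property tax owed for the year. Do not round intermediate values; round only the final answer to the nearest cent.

$14,954.39

Assessed value = $1,678,251 × 0.409 = $686,404.659
Sable Creek Township: $686,404.659 × 0.0045 = $3,088.8209655
Pellston School District: ($686,404.659 − $120,000) × 0.0103 = $566,404.659 × 0.0103 = $5,833.9679877
Windmere County: $686,404.659 × 0.0079 = $5,422.5968061
Levies subtotal = $14,345.3857593
Total = $14,345.3857593 + $609 = $14,954.3857593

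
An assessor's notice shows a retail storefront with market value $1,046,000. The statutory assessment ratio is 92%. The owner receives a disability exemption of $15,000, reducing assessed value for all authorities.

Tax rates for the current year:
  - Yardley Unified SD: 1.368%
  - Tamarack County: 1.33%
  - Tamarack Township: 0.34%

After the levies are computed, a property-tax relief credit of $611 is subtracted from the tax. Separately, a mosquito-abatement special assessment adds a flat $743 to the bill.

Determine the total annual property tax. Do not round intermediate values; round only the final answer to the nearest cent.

$28,911.58

Assessed value = $1,046,000 × 0.92 = $962,320
Taxable value = $962,320 − $15,000 = $947,320
Yardley Unified SD: $947,320 × 0.01368 = $12,959.3376
Tamarack County: $947,320 × 0.0133 = $12,599.356
Tamarack Township: $947,320 × 0.0034 = $3,220.888
Levies subtotal = $28,779.5816
After credit = $28,779.5816 − $611 = $28,168.5816
Total = $28,168.5816 + $743 = $28,911.5816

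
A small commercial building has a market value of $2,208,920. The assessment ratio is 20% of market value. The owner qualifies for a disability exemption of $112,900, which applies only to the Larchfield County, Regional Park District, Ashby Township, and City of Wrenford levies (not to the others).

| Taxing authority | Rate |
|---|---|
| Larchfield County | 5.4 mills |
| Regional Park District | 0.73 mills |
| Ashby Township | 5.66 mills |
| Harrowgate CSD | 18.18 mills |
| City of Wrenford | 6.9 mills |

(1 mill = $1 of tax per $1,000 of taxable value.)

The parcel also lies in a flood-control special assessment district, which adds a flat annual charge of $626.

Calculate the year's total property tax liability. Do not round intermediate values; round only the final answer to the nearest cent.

$14,804.48

Assessed value = $2,208,920 × 0.2 = $441,784
Larchfield County: ($441,784 − $112,900) × 0.0054 = $328,884 × 0.0054 = $1,775.9736
Regional Park District: ($441,784 − $112,900) × 0.00073 = $328,884 × 0.00073 = $240.08532
Ashby Township: ($441,784 − $112,900) × 0.00566 = $328,884 × 0.00566 = $1,861.48344
Harrowgate CSD: $441,784 × 0.01818 = $8,031.63312
City of Wrenford: ($441,784 − $112,900) × 0.0069 = $328,884 × 0.0069 = $2,269.2996
Levies subtotal = $14,178.47508
Total = $14,178.47508 + $626 = $14,804.47508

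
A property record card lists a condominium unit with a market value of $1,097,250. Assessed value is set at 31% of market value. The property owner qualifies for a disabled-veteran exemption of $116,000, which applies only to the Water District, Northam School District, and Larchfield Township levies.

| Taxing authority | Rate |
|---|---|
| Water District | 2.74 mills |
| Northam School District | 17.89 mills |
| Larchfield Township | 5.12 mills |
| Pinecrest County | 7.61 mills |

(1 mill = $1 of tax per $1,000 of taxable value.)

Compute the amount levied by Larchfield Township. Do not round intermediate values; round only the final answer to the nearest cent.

$1,147.64

Assessed value = $1,097,250 × 0.31 = $340,147.5
Larchfield Township taxable value = $340,147.5 − $116,000 = $224,147.5
Larchfield Township levy = $224,147.5 × 0.00512 = $1,147.6352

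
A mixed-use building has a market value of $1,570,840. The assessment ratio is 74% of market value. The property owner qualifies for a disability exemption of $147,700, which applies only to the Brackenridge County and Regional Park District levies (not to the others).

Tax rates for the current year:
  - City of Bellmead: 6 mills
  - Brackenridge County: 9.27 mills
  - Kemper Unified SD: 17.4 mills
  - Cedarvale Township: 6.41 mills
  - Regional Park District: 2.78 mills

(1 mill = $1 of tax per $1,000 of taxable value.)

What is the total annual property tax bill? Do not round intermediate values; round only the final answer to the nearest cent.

$46,879.18

Assessed value = $1,570,840 × 0.74 = $1,162,421.6
City of Bellmead: $1,162,421.6 × 0.006 = $6,974.5296
Brackenridge County: ($1,162,421.6 − $147,700) × 0.00927 = $1,014,721.6 × 0.00927 = $9,406.469232
Kemper Unified SD: $1,162,421.6 × 0.0174 = $20,226.13584
Cedarvale Township: $1,162,421.6 × 0.00641 = $7,451.122456
Regional Park District: ($1,162,421.6 − $147,700) × 0.00278 = $1,014,721.6 × 0.00278 = $2,820.926048
Total = $46,879.183176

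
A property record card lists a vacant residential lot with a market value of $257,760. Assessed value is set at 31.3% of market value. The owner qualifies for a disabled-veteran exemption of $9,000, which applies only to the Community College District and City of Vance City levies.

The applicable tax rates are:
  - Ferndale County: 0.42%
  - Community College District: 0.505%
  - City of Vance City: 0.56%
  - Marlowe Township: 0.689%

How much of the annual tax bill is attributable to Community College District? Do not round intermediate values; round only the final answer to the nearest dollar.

Assessed value = $257,760 × 0.313 = $80,678.88
Community College District taxable value = $80,678.88 − $9,000 = $71,678.88
Community College District levy = $71,678.88 × 0.00505 = $361.978344

$362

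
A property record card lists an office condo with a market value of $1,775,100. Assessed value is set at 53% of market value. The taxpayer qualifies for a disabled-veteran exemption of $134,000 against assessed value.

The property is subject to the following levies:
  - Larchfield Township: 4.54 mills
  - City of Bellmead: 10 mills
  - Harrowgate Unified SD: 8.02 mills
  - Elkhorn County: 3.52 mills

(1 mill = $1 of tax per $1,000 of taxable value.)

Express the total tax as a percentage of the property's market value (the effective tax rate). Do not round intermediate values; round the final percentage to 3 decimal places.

1.185%

Assessed value = $1,775,100 × 0.53 = $940,803
Taxable value = $940,803 − $134,000 = $806,803
Larchfield Township: $806,803 × 0.00454 = $3,662.88562
City of Bellmead: $806,803 × 0.01 = $8,068.03
Harrowgate Unified SD: $806,803 × 0.00802 = $6,470.56006
Elkhorn County: $806,803 × 0.00352 = $2,839.94656
Total tax = $21,041.42224
Effective rate = $21,041.42224 ÷ $1,775,100 = 1.185% of market value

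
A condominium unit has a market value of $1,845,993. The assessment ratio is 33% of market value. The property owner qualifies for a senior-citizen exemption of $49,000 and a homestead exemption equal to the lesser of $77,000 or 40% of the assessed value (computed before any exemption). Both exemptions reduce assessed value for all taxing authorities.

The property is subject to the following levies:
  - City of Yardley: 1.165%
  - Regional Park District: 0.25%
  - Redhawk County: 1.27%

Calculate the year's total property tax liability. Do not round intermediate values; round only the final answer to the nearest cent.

$12,973.32

Assessed value = $1,845,993 × 0.33 = $609,177.69
Homestead exemption = min($77,000, 40% × $609,177.69) = min($77,000, $243,671.076) = $77,000 (dollar cap binds)
Taxable value = $609,177.69 − $49,000 − $77,000 = $483,177.69
City of Yardley: $483,177.69 × 0.01165 = $5,629.0200885
Regional Park District: $483,177.69 × 0.0025 = $1,207.944225
Redhawk County: $483,177.69 × 0.0127 = $6,136.356663
Total = $12,973.3209765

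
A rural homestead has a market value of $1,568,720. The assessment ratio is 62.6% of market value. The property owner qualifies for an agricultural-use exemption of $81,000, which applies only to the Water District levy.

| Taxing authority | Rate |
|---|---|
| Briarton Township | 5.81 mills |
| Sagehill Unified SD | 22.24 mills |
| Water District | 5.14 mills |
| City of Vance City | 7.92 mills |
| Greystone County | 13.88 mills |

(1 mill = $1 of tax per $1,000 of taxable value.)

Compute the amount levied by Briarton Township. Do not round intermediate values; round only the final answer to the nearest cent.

$5,705.53

Assessed value = $1,568,720 × 0.626 = $982,018.72
Briarton Township taxable value = $982,018.72 (exemption does not apply)
Briarton Township levy = $982,018.72 × 0.00581 = $5,705.5287632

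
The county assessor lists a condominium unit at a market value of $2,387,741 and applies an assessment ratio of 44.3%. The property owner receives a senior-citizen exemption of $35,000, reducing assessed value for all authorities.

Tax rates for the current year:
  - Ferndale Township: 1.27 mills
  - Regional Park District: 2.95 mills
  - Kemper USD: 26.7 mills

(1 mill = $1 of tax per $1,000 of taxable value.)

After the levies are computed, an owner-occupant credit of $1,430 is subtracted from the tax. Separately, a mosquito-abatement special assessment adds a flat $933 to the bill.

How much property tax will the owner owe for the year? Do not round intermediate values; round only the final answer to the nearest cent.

$31,127.03

Assessed value = $2,387,741 × 0.443 = $1,057,769.263
Taxable value = $1,057,769.263 − $35,000 = $1,022,769.263
Ferndale Township: $1,022,769.263 × 0.00127 = $1,298.91696401
Regional Park District: $1,022,769.263 × 0.00295 = $3,017.16932585
Kemper USD: $1,022,769.263 × 0.0267 = $27,307.9393221
Levies subtotal = $31,624.02561196
After credit = $31,624.02561196 − $1,430 = $30,194.02561196
Total = $30,194.02561196 + $933 = $31,127.02561196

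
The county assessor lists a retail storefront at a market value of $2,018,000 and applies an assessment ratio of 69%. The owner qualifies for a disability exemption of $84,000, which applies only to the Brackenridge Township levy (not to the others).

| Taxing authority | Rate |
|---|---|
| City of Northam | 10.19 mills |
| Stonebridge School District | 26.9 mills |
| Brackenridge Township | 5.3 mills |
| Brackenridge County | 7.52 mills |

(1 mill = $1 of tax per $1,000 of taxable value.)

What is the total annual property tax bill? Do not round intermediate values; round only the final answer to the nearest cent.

$69,050.48

Assessed value = $2,018,000 × 0.69 = $1,392,420
City of Northam: $1,392,420 × 0.01019 = $14,188.7598
Stonebridge School District: $1,392,420 × 0.0269 = $37,456.098
Brackenridge Township: ($1,392,420 − $84,000) × 0.0053 = $1,308,420 × 0.0053 = $6,934.626
Brackenridge County: $1,392,420 × 0.00752 = $10,470.9984
Total = $69,050.4822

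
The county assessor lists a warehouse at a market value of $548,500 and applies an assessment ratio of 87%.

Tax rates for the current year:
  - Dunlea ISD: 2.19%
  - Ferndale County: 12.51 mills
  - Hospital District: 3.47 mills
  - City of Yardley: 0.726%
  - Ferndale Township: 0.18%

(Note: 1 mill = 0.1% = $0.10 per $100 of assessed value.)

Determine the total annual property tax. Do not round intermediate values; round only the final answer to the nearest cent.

$22,399.53

Assessed value = $548,500 × 0.87 = $477,195
Dunlea ISD: $477,195 × 0.0219 = $10,450.5705
Ferndale County: $477,195 × 0.01251 = $5,969.70945
Hospital District: $477,195 × 0.00347 = $1,655.86665
City of Yardley: $477,195 × 0.00726 = $3,464.4357
Ferndale Township: $477,195 × 0.0018 = $858.951
Total = $22,399.5333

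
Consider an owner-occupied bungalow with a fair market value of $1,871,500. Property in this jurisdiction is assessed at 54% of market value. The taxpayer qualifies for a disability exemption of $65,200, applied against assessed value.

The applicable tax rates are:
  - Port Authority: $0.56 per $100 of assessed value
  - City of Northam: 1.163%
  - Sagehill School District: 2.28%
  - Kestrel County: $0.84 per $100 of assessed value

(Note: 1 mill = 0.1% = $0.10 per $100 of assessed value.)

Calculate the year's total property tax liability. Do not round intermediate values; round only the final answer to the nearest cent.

Assessed value = $1,871,500 × 0.54 = $1,010,610
Taxable value = $1,010,610 − $65,200 = $945,410
Port Authority: $945,410 × 0.0056 = $5,294.296
City of Northam: $945,410 × 0.01163 = $10,995.1183
Sagehill School District: $945,410 × 0.0228 = $21,555.348
Kestrel County: $945,410 × 0.0084 = $7,941.444
Total = $45,786.2063

$45,786.21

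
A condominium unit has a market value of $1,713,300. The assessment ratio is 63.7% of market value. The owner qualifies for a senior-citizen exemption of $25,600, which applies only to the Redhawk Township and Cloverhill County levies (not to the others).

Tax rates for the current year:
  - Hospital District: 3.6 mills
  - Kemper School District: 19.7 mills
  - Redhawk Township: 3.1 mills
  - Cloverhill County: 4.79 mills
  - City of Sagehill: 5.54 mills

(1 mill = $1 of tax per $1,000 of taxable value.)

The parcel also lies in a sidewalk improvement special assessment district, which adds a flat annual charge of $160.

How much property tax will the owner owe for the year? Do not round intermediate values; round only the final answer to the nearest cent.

$40,044.11

Assessed value = $1,713,300 × 0.637 = $1,091,372.1
Hospital District: $1,091,372.1 × 0.0036 = $3,928.93956
Kemper School District: $1,091,372.1 × 0.0197 = $21,500.03037
Redhawk Township: ($1,091,372.1 − $25,600) × 0.0031 = $1,065,772.1 × 0.0031 = $3,303.89351
Cloverhill County: ($1,091,372.1 − $25,600) × 0.00479 = $1,065,772.1 × 0.00479 = $5,105.048359
City of Sagehill: $1,091,372.1 × 0.00554 = $6,046.201434
Levies subtotal = $39,884.113233
Total = $39,884.113233 + $160 = $40,044.113233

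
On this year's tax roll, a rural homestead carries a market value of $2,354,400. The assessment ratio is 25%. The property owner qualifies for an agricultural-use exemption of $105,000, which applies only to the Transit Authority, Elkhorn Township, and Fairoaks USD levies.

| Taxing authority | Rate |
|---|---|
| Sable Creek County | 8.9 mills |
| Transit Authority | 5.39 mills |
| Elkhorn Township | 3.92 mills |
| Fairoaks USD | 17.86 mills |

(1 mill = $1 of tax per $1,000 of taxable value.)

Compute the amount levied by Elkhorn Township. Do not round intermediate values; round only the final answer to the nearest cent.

$1,895.71

Assessed value = $2,354,400 × 0.25 = $588,600
Elkhorn Township taxable value = $588,600 − $105,000 = $483,600
Elkhorn Township levy = $483,600 × 0.00392 = $1,895.712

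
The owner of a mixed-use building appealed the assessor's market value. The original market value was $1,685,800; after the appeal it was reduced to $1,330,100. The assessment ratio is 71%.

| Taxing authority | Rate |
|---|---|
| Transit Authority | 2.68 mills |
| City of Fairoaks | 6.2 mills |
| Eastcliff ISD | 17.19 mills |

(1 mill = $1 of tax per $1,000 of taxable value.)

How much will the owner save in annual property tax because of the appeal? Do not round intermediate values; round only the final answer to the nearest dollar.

$6,584

Old assessed value = $1,685,800 × 0.71 = $1,196,918
New assessed value = $1,330,100 × 0.71 = $944,371
Combined rate = 0.00268 + 0.0062 + 0.01719 = 0.02607
Old tax = $1,196,918 × 0.02607 = $31,203.65226
New tax = $944,371 × 0.02607 = $24,619.75197
Reduction = $31,203.65226 − $24,619.75197 = $6,583.90029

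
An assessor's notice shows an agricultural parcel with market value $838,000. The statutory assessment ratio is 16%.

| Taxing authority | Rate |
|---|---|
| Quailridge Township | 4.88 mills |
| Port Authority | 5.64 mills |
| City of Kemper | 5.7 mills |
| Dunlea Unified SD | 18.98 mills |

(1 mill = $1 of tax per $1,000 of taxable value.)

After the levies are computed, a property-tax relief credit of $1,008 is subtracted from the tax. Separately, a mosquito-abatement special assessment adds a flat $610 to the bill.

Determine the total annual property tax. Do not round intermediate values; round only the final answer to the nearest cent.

Assessed value = $838,000 × 0.16 = $134,080
Quailridge Township: $134,080 × 0.00488 = $654.3104
Port Authority: $134,080 × 0.00564 = $756.2112
City of Kemper: $134,080 × 0.0057 = $764.256
Dunlea Unified SD: $134,080 × 0.01898 = $2,544.8384
Levies subtotal = $4,719.616
After credit = $4,719.616 − $1,008 = $3,711.616
Total = $3,711.616 + $610 = $4,321.616

$4,321.62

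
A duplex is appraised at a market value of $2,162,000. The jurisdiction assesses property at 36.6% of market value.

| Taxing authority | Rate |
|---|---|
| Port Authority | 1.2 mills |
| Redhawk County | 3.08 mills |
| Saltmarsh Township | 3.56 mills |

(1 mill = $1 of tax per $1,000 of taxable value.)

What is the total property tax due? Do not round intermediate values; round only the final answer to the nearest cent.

$6,203.73

Assessed value = $2,162,000 × 0.366 = $791,292
Port Authority: $791,292 × 0.0012 = $949.5504
Redhawk County: $791,292 × 0.00308 = $2,437.17936
Saltmarsh Township: $791,292 × 0.00356 = $2,816.99952
Total = $949.5504 + $2,437.17936 + $2,816.99952 = $6,203.72928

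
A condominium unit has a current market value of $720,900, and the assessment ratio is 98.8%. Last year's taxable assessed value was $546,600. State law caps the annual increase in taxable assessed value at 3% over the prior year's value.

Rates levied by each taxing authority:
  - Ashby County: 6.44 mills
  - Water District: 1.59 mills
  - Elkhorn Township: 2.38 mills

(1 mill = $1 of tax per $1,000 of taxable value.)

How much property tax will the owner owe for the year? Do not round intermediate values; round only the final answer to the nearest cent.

$5,860.81

Uncapped assessed value = $720,900 × 0.988 = $712,249.2
Cap limit = $546,600 × 1.03 = $562,998
Taxable assessed value = min($712,249.2, $562,998) = $562,998 (cap binds)
Ashby County: $562,998 × 0.00644 = $3,625.70712
Water District: $562,998 × 0.00159 = $895.16682
Elkhorn Township: $562,998 × 0.00238 = $1,339.93524
Total = $5,860.80918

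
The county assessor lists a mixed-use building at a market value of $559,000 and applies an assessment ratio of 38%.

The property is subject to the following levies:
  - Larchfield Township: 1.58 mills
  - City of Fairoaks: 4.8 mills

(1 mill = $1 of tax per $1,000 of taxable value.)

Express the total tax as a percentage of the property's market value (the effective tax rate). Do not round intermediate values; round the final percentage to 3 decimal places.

Assessed value = $559,000 × 0.38 = $212,420
Larchfield Township: $212,420 × 0.00158 = $335.6236
City of Fairoaks: $212,420 × 0.0048 = $1,019.616
Total tax = $1,355.2396
Effective rate = $1,355.2396 ÷ $559,000 = 0.242% of market value

0.242%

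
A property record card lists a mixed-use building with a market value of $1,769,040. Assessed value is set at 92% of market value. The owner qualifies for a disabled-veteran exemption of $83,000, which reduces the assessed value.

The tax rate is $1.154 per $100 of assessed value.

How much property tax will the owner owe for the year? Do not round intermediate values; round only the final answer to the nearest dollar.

$17,824

Assessed value = $1,769,040 × 0.92 = $1,627,516.8
Taxable value = $1,627,516.8 − $83,000 = $1,544,516.8
Tax = $1,544,516.8 × 0.01154 = $17,823.723872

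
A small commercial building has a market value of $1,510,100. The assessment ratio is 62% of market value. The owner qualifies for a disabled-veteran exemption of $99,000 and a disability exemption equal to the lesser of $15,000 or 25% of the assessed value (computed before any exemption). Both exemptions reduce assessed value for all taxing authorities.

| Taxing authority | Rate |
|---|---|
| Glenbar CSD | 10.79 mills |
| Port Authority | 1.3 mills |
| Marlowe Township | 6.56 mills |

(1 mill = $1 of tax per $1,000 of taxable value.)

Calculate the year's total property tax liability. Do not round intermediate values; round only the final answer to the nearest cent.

Assessed value = $1,510,100 × 0.62 = $936,262
Disability exemption = min($15,000, 25% × $936,262) = min($15,000, $234,065.5) = $15,000 (dollar cap binds)
Taxable value = $936,262 − $99,000 − $15,000 = $822,262
Glenbar CSD: $822,262 × 0.01079 = $8,872.20698
Port Authority: $822,262 × 0.0013 = $1,068.9406
Marlowe Township: $822,262 × 0.00656 = $5,394.03872
Total = $15,335.1863

$15,335.19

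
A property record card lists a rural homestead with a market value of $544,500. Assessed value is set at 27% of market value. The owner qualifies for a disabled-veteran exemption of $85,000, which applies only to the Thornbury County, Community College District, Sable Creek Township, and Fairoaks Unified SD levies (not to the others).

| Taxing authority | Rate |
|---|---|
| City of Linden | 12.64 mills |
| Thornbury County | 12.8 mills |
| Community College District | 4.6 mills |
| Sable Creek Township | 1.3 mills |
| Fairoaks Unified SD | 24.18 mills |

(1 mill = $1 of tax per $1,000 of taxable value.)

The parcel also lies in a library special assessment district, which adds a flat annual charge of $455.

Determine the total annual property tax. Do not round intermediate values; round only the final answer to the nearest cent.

Assessed value = $544,500 × 0.27 = $147,015
City of Linden: $147,015 × 0.01264 = $1,858.2696
Thornbury County: ($147,015 − $85,000) × 0.0128 = $62,015 × 0.0128 = $793.792
Community College District: ($147,015 − $85,000) × 0.0046 = $62,015 × 0.0046 = $285.269
Sable Creek Township: ($147,015 − $85,000) × 0.0013 = $62,015 × 0.0013 = $80.6195
Fairoaks Unified SD: ($147,015 − $85,000) × 0.02418 = $62,015 × 0.02418 = $1,499.5227
Levies subtotal = $4,517.4728
Total = $4,517.4728 + $455 = $4,972.4728

$4,972.47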